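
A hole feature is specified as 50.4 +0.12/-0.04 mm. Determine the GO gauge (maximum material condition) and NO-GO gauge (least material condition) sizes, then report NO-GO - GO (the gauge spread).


GO = nominal - lower_tol (smallest hole = maximum material condition)
GO = 50.4 - 0.04 = 50.36
NO-GO = nominal + upper_tol (largest hole = least material condition)
NO-GO = 50.4 + 0.12 = 50.52
spread = NO-GO - GO = 50.52 - 50.36 = 0.1600

0.1600


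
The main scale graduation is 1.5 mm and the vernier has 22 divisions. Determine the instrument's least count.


LC = MSD / n_div
= 1.5 / 22
= 0.0682

0.0682


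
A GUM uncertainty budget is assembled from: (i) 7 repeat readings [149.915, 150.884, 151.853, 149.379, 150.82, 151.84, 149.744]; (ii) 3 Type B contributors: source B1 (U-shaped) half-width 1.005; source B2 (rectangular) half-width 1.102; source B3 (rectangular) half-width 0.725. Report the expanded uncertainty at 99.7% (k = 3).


mean = (149.915 + 150.884 + 151.853 + 149.379 + 150.82 + 151.84 + 149.744) / 7 = 150.6335714
s = sqrt(sum((x - mean)^2)/(n-1)) = 0.99344331
u_A = s / sqrt(n) = 0.99344331 / sqrt(7) = 0.37548628
u_B1 = 1.005 / sqrt(2) = 0.71064232
u_B2 = 1.102 / sqrt(3) = 0.63624
u_B3 = 0.725 / sqrt(3) = 0.41857895
uc = sqrt(0.37548628^2 + 0.71064232^2 + 0.63624^2 + 0.41857895^2) = 1.1072543
U = k * uc = 3 * 1.1072543
U = 3.3218

3.3218


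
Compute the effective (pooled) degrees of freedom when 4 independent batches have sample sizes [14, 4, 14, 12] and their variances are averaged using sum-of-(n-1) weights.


nu = sum_i (n_i - 1)
nu = ((14 - 1) + (4 - 1) + (14 - 1) + (12 - 1))
nu = 13 + 3 + 13 + 11
nu = 40

40


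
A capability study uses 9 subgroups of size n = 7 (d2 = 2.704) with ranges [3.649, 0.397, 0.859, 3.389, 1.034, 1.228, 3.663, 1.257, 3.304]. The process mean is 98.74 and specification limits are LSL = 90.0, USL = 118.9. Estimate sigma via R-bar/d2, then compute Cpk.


R_bar = (3.649 + 0.397 + 0.859 + 3.389 + 1.034 + 1.228 + 3.663 + 1.257 + 3.304) / 9 = 2.0866667
sigma = R_bar / d2 = 2.0866667 / 2.704 = 0.77169626
Cp = (USL - LSL)/(6*sigma) = (118.9 - 90.0)/(6*0.77169626) = 6.2417
Cpu = (118.9 - 98.74)/(3*0.77169626) = 8.7081
Cpl = (98.74 - 90.0)/(3*0.77169626) = 3.7752
Cpk = min(Cpu, Cpl) = 3.7752

3.7752


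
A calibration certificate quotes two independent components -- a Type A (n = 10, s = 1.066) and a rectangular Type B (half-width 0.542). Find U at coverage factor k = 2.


u_A = s / sqrt(n) = 1.066 / sqrt(10) = 0.3370988
u_B = half_width / sqrt(3) = 0.542 / sqrt(3) = 0.31292385
uc = sqrt(u_A^2 + u_B^2) = sqrt(0.3370988^2 + 0.31292385^2) = 0.45995319
U = k * uc = 2 * 0.45995319
U = 0.9199

0.9199


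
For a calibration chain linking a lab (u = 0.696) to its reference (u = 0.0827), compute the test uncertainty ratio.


TUR = u_lab / u_ref
= 0.696 / 0.0827
= 8.4160

8.4160


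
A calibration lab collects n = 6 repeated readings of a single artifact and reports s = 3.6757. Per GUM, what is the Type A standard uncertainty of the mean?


u_A = s / sqrt(n)
u_A = 3.6757 / sqrt(6)
u_A = 3.6757 / 2.4494897
u_A = 1.5006

1.5006


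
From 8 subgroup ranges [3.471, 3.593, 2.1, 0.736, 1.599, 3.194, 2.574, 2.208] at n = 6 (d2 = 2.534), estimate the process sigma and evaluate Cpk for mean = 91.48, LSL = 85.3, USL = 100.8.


R_bar = (3.471 + 3.593 + 2.1 + 0.736 + 1.599 + 3.194 + 2.574 + 2.208) / 8 = 2.434375
sigma = R_bar / d2 = 2.434375 / 2.534 = 0.96068469
Cp = (USL - LSL)/(6*sigma) = (100.8 - 85.3)/(6*0.96068469) = 2.6891
Cpu = (100.8 - 91.48)/(3*0.96068469) = 3.2338
Cpl = (91.48 - 85.3)/(3*0.96068469) = 2.1443
Cpk = min(Cpu, Cpl) = 2.1443

2.1443


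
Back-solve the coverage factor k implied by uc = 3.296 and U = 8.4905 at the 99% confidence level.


k = U / uc
k = 8.4905 / 3.296
k = 2.576

2.576


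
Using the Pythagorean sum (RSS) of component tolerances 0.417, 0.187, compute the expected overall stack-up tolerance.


RSS = sqrt(0.417^2 + 0.187^2)
= sqrt(0.208858)
= 0.4570

0.4570


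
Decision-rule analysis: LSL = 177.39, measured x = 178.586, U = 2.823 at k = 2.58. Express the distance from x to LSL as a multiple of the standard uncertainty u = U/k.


u = U / k = 2.823 / 2.58 = 1.094186
margin = |LSL - x| = |177.39 - 178.586| = 1.196
z = margin / u = 1.196 / 1.094186
z = 1.0930

1.0930


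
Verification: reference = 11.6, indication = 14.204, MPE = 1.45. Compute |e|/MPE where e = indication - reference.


e = indication - reference = 14.204 - 11.6 = 2.6040
|e| = 2.6040
ratio = |e| / MPE = 2.6040 / 1.45
ratio = 1.7959

1.7959


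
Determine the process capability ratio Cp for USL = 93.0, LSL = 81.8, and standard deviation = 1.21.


Cp = (USL - LSL) / (6 * sigma)
= (93.0 - 81.8) / (6 * 1.21)
= 11.2000 / 7.2600
= 1.5427

1.5427


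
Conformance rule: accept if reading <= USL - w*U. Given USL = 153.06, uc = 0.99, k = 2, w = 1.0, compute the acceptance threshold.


U = k * uc = 2 * 0.99 = 1.98
guard band g = w * U = 1.0 * 1.98 = 1.98
AL = USL - g = 153.06 - 1.98
AL = 151.0800

151.0800


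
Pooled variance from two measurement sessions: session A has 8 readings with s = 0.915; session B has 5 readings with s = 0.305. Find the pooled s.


s_p = sqrt(((n1-1)*s1^2 + (n2-1)*s2^2) / (n1+n2-2))
numerator = (8-1)*0.915^2 + (5-1)*0.305^2 = 5.860575 + 0.3721 = 6.232675
denominator = 8 + 5 - 2 = 11
s_p^2 = 6.232675 / 11 = 0.56660682
s_p = sqrt(0.56660682) = 0.7527

0.7527


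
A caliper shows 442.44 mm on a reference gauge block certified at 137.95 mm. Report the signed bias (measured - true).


Systematic error = measured - true
= 442.44 - 137.95
= 304.4900

304.4900


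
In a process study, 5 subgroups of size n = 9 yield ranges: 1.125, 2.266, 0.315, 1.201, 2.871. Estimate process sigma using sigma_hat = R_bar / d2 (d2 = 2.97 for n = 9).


R_bar = (1.125 + 2.266 + 0.315 + 1.201 + 2.871) / 5
R_bar = 7.778 / 5 = 1.5556
sigma_hat = R_bar / d2 = 1.5556 / 2.97 = 0.5238

0.5238


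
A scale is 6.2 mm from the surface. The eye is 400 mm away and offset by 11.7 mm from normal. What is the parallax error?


error = h * offset / d
= 6.2 * 11.7 / 400
= 0.1813

0.1813


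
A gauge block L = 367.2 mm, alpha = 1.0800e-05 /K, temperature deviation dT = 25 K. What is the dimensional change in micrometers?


dL = L * alpha * dT
= 367.2 * 1.0800e-05 * 25
= 0.0991440 mm
dL_um = 0.0991440 * 1000 = 99.1440 um

99.1440


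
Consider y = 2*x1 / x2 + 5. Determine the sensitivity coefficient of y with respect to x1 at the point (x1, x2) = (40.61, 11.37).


y = 2*x1 / x2 + 5
dy/dx1 = 2/x2
Evaluate at x2 = 11.37: c1 = 2 / 11.37
c1 = 0.1759

0.1759


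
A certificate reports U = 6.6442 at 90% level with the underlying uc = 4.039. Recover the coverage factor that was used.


k = U / uc
k = 6.6442 / 4.039
k = 1.645

1.645


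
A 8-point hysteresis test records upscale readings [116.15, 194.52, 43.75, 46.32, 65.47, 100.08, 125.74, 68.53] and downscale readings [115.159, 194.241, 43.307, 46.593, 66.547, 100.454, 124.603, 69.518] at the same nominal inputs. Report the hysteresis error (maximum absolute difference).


|116.15 - 115.159| = 0.9910
|194.52 - 194.241| = 0.2790
|43.75 - 43.307| = 0.4430
|46.32 - 46.593| = 0.2730
|65.47 - 66.547| = 1.0770
|100.08 - 100.454| = 0.3740
|125.74 - 124.603| = 1.1370
|68.53 - 69.518| = 0.9880
hysteresis = max(diffs) = 1.1370

1.1370


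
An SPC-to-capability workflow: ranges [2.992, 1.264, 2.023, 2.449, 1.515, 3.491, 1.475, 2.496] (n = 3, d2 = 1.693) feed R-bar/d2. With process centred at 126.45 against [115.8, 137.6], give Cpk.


R_bar = (2.992 + 1.264 + 2.023 + 2.449 + 1.515 + 3.491 + 1.475 + 2.496) / 8 = 2.213125
sigma = R_bar / d2 = 2.213125 / 1.693 = 1.3072209
Cp = (USL - LSL)/(6*sigma) = (137.6 - 115.8)/(6*1.3072209) = 2.7794
Cpu = (137.6 - 126.45)/(3*1.3072209) = 2.8432
Cpl = (126.45 - 115.8)/(3*1.3072209) = 2.7157
Cpk = min(Cpu, Cpl) = 2.7157

2.7157


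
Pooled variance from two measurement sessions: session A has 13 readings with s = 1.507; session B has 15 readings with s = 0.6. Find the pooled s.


s_p = sqrt(((n1-1)*s1^2 + (n2-1)*s2^2) / (n1+n2-2))
numerator = (13-1)*1.507^2 + (15-1)*0.6^2 = 27.252588 + 5.04 = 32.292588
denominator = 13 + 15 - 2 = 26
s_p^2 = 32.292588 / 26 = 1.2420226
s_p = sqrt(1.2420226) = 1.1145

1.1145


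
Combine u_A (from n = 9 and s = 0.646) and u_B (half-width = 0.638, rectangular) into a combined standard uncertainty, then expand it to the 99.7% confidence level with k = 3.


u_A = s / sqrt(n) = 0.646 / sqrt(9) = 0.21533333
u_B = half_width / sqrt(3) = 0.638 / sqrt(3) = 0.36834947
uc = sqrt(u_A^2 + u_B^2) = sqrt(0.21533333^2 + 0.36834947^2) = 0.42667291
U = k * uc = 3 * 0.42667291
U = 1.2800

1.2800


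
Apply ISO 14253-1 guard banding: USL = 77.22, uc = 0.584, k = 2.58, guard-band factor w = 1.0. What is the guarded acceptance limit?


U = k * uc = 2.58 * 0.584 = 1.50672
guard band g = w * U = 1.0 * 1.50672 = 1.50672
AL = USL - g = 77.22 - 1.50672
AL = 75.7133

75.7133


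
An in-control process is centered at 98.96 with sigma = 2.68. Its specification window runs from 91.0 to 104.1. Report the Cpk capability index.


Cpu = (USL - mean) / (3*sigma) = (104.1 - 98.96) / (3*2.68) = 0.6393
Cpl = (mean - LSL) / (3*sigma) = (98.96 - 91.0) / (3*2.68) = 0.9900
Cpk = min(Cpu, Cpl) = 0.6393

0.6393


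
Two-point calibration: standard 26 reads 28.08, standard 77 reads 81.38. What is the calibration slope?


slope = (y2 - y1) / (x2 - x1)
= (81.38 - 28.08) / (77 - 26)
= 53.3000 / 51
= 1.0451

1.0451


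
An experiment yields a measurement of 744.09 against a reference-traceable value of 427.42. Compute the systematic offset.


Systematic error = measured - true
= 744.09 - 427.42
= 316.6700

316.6700


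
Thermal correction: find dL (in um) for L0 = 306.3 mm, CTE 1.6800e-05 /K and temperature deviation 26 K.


dL = L * alpha * dT
= 306.3 * 1.6800e-05 * 26
= 0.1337918 mm
dL_um = 0.1337918 * 1000 = 133.7918 um

133.7918


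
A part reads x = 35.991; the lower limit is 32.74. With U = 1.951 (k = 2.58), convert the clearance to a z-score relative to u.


u = U / k = 1.951 / 2.58 = 0.75620155
margin = |LSL - x| = |32.74 - 35.991| = 3.251
z = margin / u = 3.251 / 0.75620155
z = 4.2991

4.2991


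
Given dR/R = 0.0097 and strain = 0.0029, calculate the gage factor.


GF = (dR/R) / epsilon
= 0.0097 / 0.0029
= 3.3448

3.3448


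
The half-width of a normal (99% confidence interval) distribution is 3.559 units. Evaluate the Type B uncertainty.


u_B = half_width / 2.576
u_B = 3.559 / 2.576
u_B = 1.3816

1.3816


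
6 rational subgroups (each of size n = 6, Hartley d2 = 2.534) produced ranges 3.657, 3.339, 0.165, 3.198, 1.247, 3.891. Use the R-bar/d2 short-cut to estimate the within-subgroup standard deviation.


R_bar = (3.657 + 3.339 + 0.165 + 3.198 + 1.247 + 3.891) / 6
R_bar = 15.497 / 6 = 2.5828333
sigma_hat = R_bar / d2 = 2.5828333 / 2.534 = 1.0193

1.0193


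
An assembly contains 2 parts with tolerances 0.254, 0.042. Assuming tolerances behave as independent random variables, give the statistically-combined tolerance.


RSS = sqrt(0.254^2 + 0.042^2)
= sqrt(0.06628)
= 0.2574

0.2574


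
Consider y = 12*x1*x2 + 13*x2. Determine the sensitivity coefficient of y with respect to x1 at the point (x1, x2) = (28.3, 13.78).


y = 12*x1*x2 + 13*x2
dy/dx1 = 12*x2
Evaluate at x2 = 13.78: c1 = 12 * 13.78
c1 = 165.3600

165.3600


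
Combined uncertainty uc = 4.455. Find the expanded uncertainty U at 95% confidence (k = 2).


U = k * uc
U = 2 * 4.455
U = 8.9100

8.9100


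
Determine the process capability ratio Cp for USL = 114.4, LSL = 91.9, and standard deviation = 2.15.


Cp = (USL - LSL) / (6 * sigma)
= (114.4 - 91.9) / (6 * 2.15)
= 22.5000 / 12.9000
= 1.7442

1.7442


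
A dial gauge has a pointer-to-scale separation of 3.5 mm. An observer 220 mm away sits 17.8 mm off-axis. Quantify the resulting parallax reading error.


error = h * offset / d
= 3.5 * 17.8 / 220
= 0.2832

0.2832


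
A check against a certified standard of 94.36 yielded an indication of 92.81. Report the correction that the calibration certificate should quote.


Correction = standard - reading
= 94.36 - 92.81
= 1.5500

1.5500


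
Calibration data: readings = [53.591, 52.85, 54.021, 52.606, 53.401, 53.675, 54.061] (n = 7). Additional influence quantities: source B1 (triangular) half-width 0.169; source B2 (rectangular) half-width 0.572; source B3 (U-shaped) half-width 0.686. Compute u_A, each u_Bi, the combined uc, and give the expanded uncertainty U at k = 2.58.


mean = (53.591 + 52.85 + 54.021 + 52.606 + 53.401 + 53.675 + 54.061) / 7 = 53.45785714
s = sqrt(sum((x - mean)^2)/(n-1)) = 0.55440251
u_A = s / sqrt(n) = 0.55440251 / sqrt(7) = 0.20954445
u_B1 = 0.169 / sqrt(6) = 0.068993961
u_B2 = 0.572 / sqrt(3) = 0.33024435
u_B3 = 0.686 / sqrt(2) = 0.48507525
uc = sqrt(0.20954445^2 + 0.068993961^2 + 0.33024435^2 + 0.48507525^2) = 0.62691975
U = k * uc = 2.58 * 0.62691975
U = 1.6175

1.6175


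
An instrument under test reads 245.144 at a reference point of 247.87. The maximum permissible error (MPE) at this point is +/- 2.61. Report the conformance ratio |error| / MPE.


e = indication - reference = 245.144 - 247.87 = -2.7260
|e| = 2.7260
ratio = |e| / MPE = 2.7260 / 2.61
ratio = 1.0444

1.0444


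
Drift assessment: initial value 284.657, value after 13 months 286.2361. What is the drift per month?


rate = (v2 - v1) / months
= (286.2361 - 284.657) / 13
= 1.5791 / 13
= 0.1215

0.1215


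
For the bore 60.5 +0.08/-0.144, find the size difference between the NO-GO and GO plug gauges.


GO = nominal - lower_tol (smallest hole = maximum material condition)
GO = 60.5 - 0.144 = 60.356
NO-GO = nominal + upper_tol (largest hole = least material condition)
NO-GO = 60.5 + 0.08 = 60.58
spread = NO-GO - GO = 60.58 - 60.356 = 0.2240

0.2240


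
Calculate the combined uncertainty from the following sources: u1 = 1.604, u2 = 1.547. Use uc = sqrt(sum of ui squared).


uc = sqrt(1.604^2 + 1.547^2)
uc = sqrt(4.966025)
uc = 2.2285

2.2285


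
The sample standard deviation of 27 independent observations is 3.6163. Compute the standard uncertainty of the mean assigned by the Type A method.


u_A = s / sqrt(n)
u_A = 3.6163 / sqrt(27)
u_A = 3.6163 / 5.1961524
u_A = 0.6960

0.6960


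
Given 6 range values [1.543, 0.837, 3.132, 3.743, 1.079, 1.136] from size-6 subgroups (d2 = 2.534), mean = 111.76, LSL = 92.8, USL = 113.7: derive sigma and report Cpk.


R_bar = (1.543 + 0.837 + 3.132 + 3.743 + 1.079 + 1.136) / 6 = 1.9116667
sigma = R_bar / d2 = 1.9116667 / 2.534 = 0.75440675
Cp = (USL - LSL)/(6*sigma) = (113.7 - 92.8)/(6*0.75440675) = 4.6173
Cpu = (113.7 - 111.76)/(3*0.75440675) = 0.8572
Cpl = (111.76 - 92.8)/(3*0.75440675) = 8.3774
Cpk = min(Cpu, Cpl) = 0.8572

0.8572


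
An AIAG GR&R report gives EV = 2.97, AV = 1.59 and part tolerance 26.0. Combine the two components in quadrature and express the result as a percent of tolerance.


GRR = sqrt(EV^2 + AV^2) = sqrt(2.97^2 + 1.59^2) = 3.3688277
%GRR = GRR / tol * 100 = 3.3688277 / 26.0 * 100
%GRR = 12.9570

12.9570


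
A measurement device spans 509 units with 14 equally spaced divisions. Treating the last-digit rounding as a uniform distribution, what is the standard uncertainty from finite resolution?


resolution = range / divisions
resolution = 509 / 14 = 36.357143
u_res = resolution / (2*sqrt(3))
u_res = 36.357143 / 3.4641016
u_res = 10.4954

10.4954


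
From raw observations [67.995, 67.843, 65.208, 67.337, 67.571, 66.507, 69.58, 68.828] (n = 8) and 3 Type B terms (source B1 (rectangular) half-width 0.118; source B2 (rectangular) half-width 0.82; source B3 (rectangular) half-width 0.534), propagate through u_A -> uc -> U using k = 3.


mean = (67.995 + 67.843 + 65.208 + 67.337 + 67.571 + 66.507 + 69.58 + 68.828) / 8 = 67.608625
s = sqrt(sum((x - mean)^2)/(n-1)) = 1.3431937
u_A = s / sqrt(n) = 1.3431937 / sqrt(8) = 0.47489069
u_B1 = 0.118 / sqrt(3) = 0.068127332
u_B2 = 0.82 / sqrt(3) = 0.47342722
u_B3 = 0.534 / sqrt(3) = 0.30830504
uc = sqrt(0.47489069^2 + 0.068127332^2 + 0.47342722^2 + 0.30830504^2) = 0.74118003
U = k * uc = 3 * 0.74118003
U = 2.2235

2.2235


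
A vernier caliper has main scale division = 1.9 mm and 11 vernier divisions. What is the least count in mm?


LC = MSD / n_div
= 1.9 / 11
= 0.1727

0.1727


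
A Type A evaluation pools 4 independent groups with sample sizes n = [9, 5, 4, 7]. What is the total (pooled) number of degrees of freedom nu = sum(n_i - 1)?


nu = sum_i (n_i - 1)
nu = ((9 - 1) + (5 - 1) + (4 - 1) + (7 - 1))
nu = 8 + 4 + 3 + 6
nu = 21

21


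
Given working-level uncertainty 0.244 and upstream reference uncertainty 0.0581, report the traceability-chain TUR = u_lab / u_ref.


TUR = u_lab / u_ref
= 0.244 / 0.0581
= 4.1997

4.1997


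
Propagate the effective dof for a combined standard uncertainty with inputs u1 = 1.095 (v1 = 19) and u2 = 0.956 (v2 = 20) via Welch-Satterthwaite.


uc = sqrt(u1^2 + u2^2) = sqrt(1.095^2 + 0.956^2) = 1.4536028
v_eff = uc^4 / (u1^4/v1 + u2^4/v2)
= 1.4536028^4 / (1.095^4/19 + 0.956^4/20)
= 4.4646046 / 0.11743032
v_eff = 38.0192

38.0192


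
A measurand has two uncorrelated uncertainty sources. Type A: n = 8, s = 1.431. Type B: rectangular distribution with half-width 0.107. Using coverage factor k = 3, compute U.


u_A = s / sqrt(n) = 1.431 / sqrt(8) = 0.5059349
u_B = half_width / sqrt(3) = 0.107 / sqrt(3) = 0.061776479
uc = sqrt(u_A^2 + u_B^2) = sqrt(0.5059349^2 + 0.061776479^2) = 0.50969251
U = k * uc = 3 * 0.50969251
U = 1.5291

1.5291


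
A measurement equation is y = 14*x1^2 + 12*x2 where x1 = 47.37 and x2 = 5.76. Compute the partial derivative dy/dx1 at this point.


y = 14*x1^2 + 12*x2
dy/dx1 = 2*14*x1
Evaluate at x1 = 47.37: c1 = 28 * 47.37
c1 = 1326.3600

1326.3600


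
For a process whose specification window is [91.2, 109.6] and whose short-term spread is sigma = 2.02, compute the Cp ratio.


Cp = (USL - LSL) / (6 * sigma)
= (109.6 - 91.2) / (6 * 2.02)
= 18.4000 / 12.1200
= 1.5182

1.5182


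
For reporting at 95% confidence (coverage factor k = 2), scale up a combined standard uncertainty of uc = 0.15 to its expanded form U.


U = k * uc
U = 2 * 0.15
U = 0.3000

0.3000


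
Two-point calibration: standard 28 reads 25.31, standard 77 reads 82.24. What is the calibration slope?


slope = (y2 - y1) / (x2 - x1)
= (82.24 - 25.31) / (77 - 28)
= 56.9300 / 49
= 1.1618

1.1618


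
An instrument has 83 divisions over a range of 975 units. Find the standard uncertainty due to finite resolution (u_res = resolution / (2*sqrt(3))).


resolution = range / divisions
resolution = 975 / 83 = 11.746988
u_res = resolution / (2*sqrt(3))
u_res = 11.746988 / 3.4641016
u_res = 3.3911

3.3911


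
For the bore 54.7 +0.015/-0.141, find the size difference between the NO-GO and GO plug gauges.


GO = nominal - lower_tol (smallest hole = maximum material condition)
GO = 54.7 - 0.141 = 54.559
NO-GO = nominal + upper_tol (largest hole = least material condition)
NO-GO = 54.7 + 0.015 = 54.715
spread = NO-GO - GO = 54.715 - 54.559 = 0.1560

0.1560


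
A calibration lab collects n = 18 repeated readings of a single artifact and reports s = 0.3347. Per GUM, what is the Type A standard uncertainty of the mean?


u_A = s / sqrt(n)
u_A = 0.3347 / sqrt(18)
u_A = 0.3347 / 4.2426407
u_A = 0.0789

0.0789


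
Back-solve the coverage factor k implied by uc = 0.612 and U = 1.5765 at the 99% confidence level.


k = U / uc
k = 1.5765 / 0.612
k = 2.576

2.576


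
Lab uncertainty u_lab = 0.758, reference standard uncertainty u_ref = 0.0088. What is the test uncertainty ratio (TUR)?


TUR = u_lab / u_ref
= 0.758 / 0.0088
= 86.1364

86.1364


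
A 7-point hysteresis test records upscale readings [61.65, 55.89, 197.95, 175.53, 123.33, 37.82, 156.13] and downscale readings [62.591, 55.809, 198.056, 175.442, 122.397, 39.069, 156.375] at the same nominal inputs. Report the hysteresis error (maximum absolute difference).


|61.65 - 62.591| = 0.9410
|55.89 - 55.809| = 0.0810
|197.95 - 198.056| = 0.1060
|175.53 - 175.442| = 0.0880
|123.33 - 122.397| = 0.9330
|37.82 - 39.069| = 1.2490
|156.13 - 156.375| = 0.2450
hysteresis = max(diffs) = 1.2490

1.2490


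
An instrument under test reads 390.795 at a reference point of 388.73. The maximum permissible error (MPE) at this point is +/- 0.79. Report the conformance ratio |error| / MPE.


e = indication - reference = 390.795 - 388.73 = 2.0650
|e| = 2.0650
ratio = |e| / MPE = 2.0650 / 0.79
ratio = 2.6139

2.6139


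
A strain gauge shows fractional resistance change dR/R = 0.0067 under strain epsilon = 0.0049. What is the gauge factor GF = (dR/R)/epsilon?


GF = (dR/R) / epsilon
= 0.0067 / 0.0049
= 1.3673

1.3673


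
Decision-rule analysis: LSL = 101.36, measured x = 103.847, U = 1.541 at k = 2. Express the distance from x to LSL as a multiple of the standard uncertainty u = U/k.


u = U / k = 1.541 / 2 = 0.7705
margin = |LSL - x| = |101.36 - 103.847| = 2.487
z = margin / u = 2.487 / 0.7705
z = 3.2278

3.2278


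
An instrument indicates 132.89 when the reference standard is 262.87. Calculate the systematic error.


Systematic error = measured - true
= 132.89 - 262.87
= -129.9800

-129.9800


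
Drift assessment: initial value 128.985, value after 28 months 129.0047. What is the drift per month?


rate = (v2 - v1) / months
= (129.0047 - 128.985) / 28
= 0.0197 / 28
= 7.0357e-04

7.0357e-04


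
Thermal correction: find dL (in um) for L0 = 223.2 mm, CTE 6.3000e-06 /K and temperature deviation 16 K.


dL = L * alpha * dT
= 223.2 * 6.3000e-06 * 16
= 0.0224986 mm
dL_um = 0.0224986 * 1000 = 22.4986 um

22.4986


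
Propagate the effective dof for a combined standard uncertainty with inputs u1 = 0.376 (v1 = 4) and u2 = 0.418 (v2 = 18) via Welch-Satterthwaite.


uc = sqrt(u1^2 + u2^2) = sqrt(0.376^2 + 0.418^2) = 0.56222771
v_eff = uc^4 / (u1^4/v1 + u2^4/v2)
= 0.56222771^4 / (0.376^4/4 + 0.418^4/18)
= 0.099919209 / 0.0066928198
v_eff = 14.9293

14.9293


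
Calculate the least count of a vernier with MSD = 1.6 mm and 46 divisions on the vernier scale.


LC = MSD / n_div
= 1.6 / 46
= 0.0348

0.0348


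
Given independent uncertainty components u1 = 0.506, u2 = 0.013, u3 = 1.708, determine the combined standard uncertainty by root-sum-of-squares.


uc = sqrt(0.506^2 + 0.013^2 + 1.708^2)
uc = sqrt(3.173469)
uc = 1.7814

1.7814


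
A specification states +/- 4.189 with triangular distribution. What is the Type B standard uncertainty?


u_B = half_width / sqrt(6)
u_B = 4.189 / 2.4494897
u_B = 1.7102

1.7102


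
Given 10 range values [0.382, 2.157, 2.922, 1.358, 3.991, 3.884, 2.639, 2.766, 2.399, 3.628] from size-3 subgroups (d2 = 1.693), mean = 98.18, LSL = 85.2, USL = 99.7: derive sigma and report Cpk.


R_bar = (0.382 + 2.157 + 2.922 + 1.358 + 3.991 + 3.884 + 2.639 + 2.766 + 2.399 + 3.628) / 10 = 2.6126
sigma = R_bar / d2 = 2.6126 / 1.693 = 1.5431778
Cp = (USL - LSL)/(6*sigma) = (99.7 - 85.2)/(6*1.5431778) = 1.5660
Cpu = (99.7 - 98.18)/(3*1.5431778) = 0.3283
Cpl = (98.18 - 85.2)/(3*1.5431778) = 2.8037
Cpk = min(Cpu, Cpl) = 0.3283

0.3283


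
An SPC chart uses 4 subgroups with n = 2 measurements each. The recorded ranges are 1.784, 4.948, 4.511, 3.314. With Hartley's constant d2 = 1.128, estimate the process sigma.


R_bar = (1.784 + 4.948 + 4.511 + 3.314) / 4
R_bar = 14.557 / 4 = 3.63925
sigma_hat = R_bar / d2 = 3.63925 / 1.128 = 3.2263

3.2263


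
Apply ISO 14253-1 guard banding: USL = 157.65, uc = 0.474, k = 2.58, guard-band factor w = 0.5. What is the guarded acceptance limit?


U = k * uc = 2.58 * 0.474 = 1.22292
guard band g = w * U = 0.5 * 1.22292 = 0.61146
AL = USL - g = 157.65 - 0.61146
AL = 157.0385

157.0385


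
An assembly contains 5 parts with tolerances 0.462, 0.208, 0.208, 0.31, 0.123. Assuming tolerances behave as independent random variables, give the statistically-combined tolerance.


RSS = sqrt(0.462^2 + 0.208^2 + 0.208^2 + 0.31^2 + 0.123^2)
= sqrt(0.411201)
= 0.6412

0.6412


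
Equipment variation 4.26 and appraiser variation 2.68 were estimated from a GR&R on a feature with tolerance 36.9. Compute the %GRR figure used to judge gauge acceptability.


GRR = sqrt(EV^2 + AV^2) = sqrt(4.26^2 + 2.68^2) = 5.0328918
%GRR = GRR / tol * 100 = 5.0328918 / 36.9 * 100
%GRR = 13.6393

13.6393


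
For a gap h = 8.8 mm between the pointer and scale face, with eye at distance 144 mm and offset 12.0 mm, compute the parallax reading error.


error = h * offset / d
= 8.8 * 12.0 / 144
= 0.7333

0.7333


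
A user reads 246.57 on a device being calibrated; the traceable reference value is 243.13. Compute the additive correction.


Correction = standard - reading
= 243.13 - 246.57
= -3.4400

-3.4400


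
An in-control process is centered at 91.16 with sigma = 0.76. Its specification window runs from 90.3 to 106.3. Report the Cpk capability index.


Cpu = (USL - mean) / (3*sigma) = (106.3 - 91.16) / (3*0.76) = 6.6404
Cpl = (mean - LSL) / (3*sigma) = (91.16 - 90.3) / (3*0.76) = 0.3772
Cpk = min(Cpu, Cpl) = 0.3772

0.3772


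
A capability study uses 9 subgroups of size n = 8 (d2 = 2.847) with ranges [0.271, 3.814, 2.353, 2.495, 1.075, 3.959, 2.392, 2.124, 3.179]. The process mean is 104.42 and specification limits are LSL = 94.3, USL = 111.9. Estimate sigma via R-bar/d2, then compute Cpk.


R_bar = (0.271 + 3.814 + 2.353 + 2.495 + 1.075 + 3.959 + 2.392 + 2.124 + 3.179) / 9 = 2.4068889
sigma = R_bar / d2 = 2.4068889 / 2.847 = 0.84541233
Cp = (USL - LSL)/(6*sigma) = (111.9 - 94.3)/(6*0.84541233) = 3.4697
Cpu = (111.9 - 104.42)/(3*0.84541233) = 2.9493
Cpl = (104.42 - 94.3)/(3*0.84541233) = 3.9902
Cpk = min(Cpu, Cpl) = 2.9493

2.9493


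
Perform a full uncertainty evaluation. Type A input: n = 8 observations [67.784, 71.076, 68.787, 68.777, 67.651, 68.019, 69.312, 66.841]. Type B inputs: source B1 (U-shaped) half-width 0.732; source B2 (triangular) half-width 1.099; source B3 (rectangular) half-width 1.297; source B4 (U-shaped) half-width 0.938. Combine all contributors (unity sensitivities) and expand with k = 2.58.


mean = (67.784 + 71.076 + 68.787 + 68.777 + 67.651 + 68.019 + 69.312 + 66.841) / 8 = 68.530875
s = sqrt(sum((x - mean)^2)/(n-1)) = 1.2908298
u_A = s / sqrt(n) = 1.2908298 / sqrt(8) = 0.45637725
u_B1 = 0.732 / sqrt(2) = 0.51760216
u_B2 = 1.099 / sqrt(6) = 0.44866487
u_B3 = 1.297 / sqrt(3) = 0.7488233
u_B4 = 0.938 / sqrt(2) = 0.66326616
uc = sqrt(0.45637725^2 + 0.51760216^2 + 0.44866487^2 + 0.7488233^2 + 0.66326616^2) = 1.2954346
U = k * uc = 2.58 * 1.2954346
U = 3.3422

3.3422


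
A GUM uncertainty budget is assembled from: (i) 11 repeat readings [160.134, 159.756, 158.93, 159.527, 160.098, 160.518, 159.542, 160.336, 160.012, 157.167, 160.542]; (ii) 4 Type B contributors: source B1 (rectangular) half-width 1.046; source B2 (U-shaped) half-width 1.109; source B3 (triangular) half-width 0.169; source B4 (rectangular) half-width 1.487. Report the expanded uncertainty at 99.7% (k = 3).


mean = (160.134 + 159.756 + 158.93 + 159.527 + 160.098 + 160.518 + 159.542 + 160.336 + 160.012 + 157.167 + 160.542) / 11 = 159.6874545
s = sqrt(sum((x - mean)^2)/(n-1)) = 0.9639489
u_A = s / sqrt(n) = 0.9639489 / sqrt(11) = 0.29064153
u_B1 = 1.046 / sqrt(3) = 0.60390838
u_B2 = 1.109 / sqrt(2) = 0.78418142
u_B3 = 0.169 / sqrt(6) = 0.068993961
u_B4 = 1.487 / sqrt(3) = 0.85851985
uc = sqrt(0.29064153^2 + 0.60390838^2 + 0.78418142^2 + 0.068993961^2 + 0.85851985^2) = 1.3438507
U = k * uc = 3 * 1.3438507
U = 4.0316

4.0316


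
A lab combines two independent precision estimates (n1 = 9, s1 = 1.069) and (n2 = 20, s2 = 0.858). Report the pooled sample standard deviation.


s_p = sqrt(((n1-1)*s1^2 + (n2-1)*s2^2) / (n1+n2-2))
numerator = (9-1)*1.069^2 + (20-1)*0.858^2 = 9.142088 + 13.987116 = 23.129204
denominator = 9 + 20 - 2 = 27
s_p^2 = 23.129204 / 27 = 0.85663719
s_p = sqrt(0.85663719) = 0.9255

0.9255


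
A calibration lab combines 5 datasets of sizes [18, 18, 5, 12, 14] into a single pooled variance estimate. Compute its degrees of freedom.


nu = sum_i (n_i - 1)
nu = ((18 - 1) + (18 - 1) + (5 - 1) + (12 - 1) + (14 - 1))
nu = 17 + 17 + 4 + 11 + 13
nu = 62

62


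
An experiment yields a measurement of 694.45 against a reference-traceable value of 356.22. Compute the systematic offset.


Systematic error = measured - true
= 694.45 - 356.22
= 338.2300

338.2300


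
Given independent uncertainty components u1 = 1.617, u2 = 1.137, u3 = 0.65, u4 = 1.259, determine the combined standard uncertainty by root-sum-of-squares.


uc = sqrt(1.617^2 + 1.137^2 + 0.65^2 + 1.259^2)
uc = sqrt(5.915039)
uc = 2.4321

2.4321


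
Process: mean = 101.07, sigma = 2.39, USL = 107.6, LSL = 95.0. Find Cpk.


Cpu = (USL - mean) / (3*sigma) = (107.6 - 101.07) / (3*2.39) = 0.9107
Cpl = (mean - LSL) / (3*sigma) = (101.07 - 95.0) / (3*2.39) = 0.8466
Cpk = min(Cpu, Cpl) = 0.8466

0.8466


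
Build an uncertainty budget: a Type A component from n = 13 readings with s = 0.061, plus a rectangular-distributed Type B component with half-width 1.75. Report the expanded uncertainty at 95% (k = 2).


u_A = s / sqrt(n) = 0.061 / sqrt(13) = 0.016918356
u_B = half_width / sqrt(3) = 1.75 / sqrt(3) = 1.010363
uc = sqrt(u_A^2 + u_B^2) = sqrt(0.016918356^2 + 1.010363^2) = 1.0105046
U = k * uc = 2 * 1.0105046
U = 2.0210

2.0210


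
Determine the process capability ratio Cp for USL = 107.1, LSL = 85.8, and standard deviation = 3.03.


Cp = (USL - LSL) / (6 * sigma)
= (107.1 - 85.8) / (6 * 3.03)
= 21.3000 / 18.1800
= 1.1716

1.1716


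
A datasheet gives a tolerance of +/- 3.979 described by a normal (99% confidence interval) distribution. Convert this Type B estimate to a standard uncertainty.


u_B = half_width / 2.576
u_B = 3.979 / 2.576
u_B = 1.5446

1.5446


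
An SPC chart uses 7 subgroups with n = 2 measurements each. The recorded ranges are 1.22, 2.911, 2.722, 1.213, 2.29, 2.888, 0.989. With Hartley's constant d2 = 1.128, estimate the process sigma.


R_bar = (1.22 + 2.911 + 2.722 + 1.213 + 2.29 + 2.888 + 0.989) / 7
R_bar = 14.233 / 7 = 2.0332857
sigma_hat = R_bar / d2 = 2.0332857 / 1.128 = 1.8026

1.8026


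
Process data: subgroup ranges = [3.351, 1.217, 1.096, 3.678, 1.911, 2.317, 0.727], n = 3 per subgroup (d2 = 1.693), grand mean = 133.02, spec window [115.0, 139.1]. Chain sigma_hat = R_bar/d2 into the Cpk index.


R_bar = (3.351 + 1.217 + 1.096 + 3.678 + 1.911 + 2.317 + 0.727) / 7 = 2.0424286
sigma = R_bar / d2 = 2.0424286 / 1.693 = 1.2063961
Cp = (USL - LSL)/(6*sigma) = (139.1 - 115.0)/(6*1.2063961) = 3.3295
Cpu = (139.1 - 133.02)/(3*1.2063961) = 1.6799
Cpl = (133.02 - 115.0)/(3*1.2063961) = 4.9790
Cpk = min(Cpu, Cpl) = 1.6799

1.6799


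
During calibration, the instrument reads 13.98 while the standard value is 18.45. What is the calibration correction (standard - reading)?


Correction = standard - reading
= 18.45 - 13.98
= 4.4700

4.4700


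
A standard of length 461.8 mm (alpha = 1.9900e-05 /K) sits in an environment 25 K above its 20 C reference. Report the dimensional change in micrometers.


dL = L * alpha * dT
= 461.8 * 1.9900e-05 * 25
= 0.2297455 mm
dL_um = 0.2297455 * 1000 = 229.7455 um

229.7455


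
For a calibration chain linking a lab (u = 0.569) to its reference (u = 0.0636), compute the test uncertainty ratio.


TUR = u_lab / u_ref
= 0.569 / 0.0636
= 8.9465

8.9465


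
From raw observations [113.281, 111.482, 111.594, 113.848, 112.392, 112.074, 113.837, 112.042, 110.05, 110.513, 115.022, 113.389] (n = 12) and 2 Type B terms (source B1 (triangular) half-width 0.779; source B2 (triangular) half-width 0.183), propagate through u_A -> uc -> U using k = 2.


mean = (113.281 + 111.482 + 111.594 + 113.848 + 112.392 + 112.074 + 113.837 + 112.042 + 110.05 + 110.513 + 115.022 + 113.389) / 12 = 112.4603333
s = sqrt(sum((x - mean)^2)/(n-1)) = 1.463411
u_A = s / sqrt(n) = 1.463411 / sqrt(12) = 0.42245037
u_B1 = 0.779 / sqrt(6) = 0.31802542
u_B2 = 0.183 / sqrt(6) = 0.074709437
uc = sqrt(0.42245037^2 + 0.31802542^2 + 0.074709437^2) = 0.53402807
U = k * uc = 2 * 0.53402807
U = 1.0681

1.0681


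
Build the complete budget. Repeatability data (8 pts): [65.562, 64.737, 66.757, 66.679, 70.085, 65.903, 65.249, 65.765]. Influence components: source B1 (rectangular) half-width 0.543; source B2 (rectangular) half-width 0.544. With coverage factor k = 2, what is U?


mean = (65.562 + 64.737 + 66.757 + 66.679 + 70.085 + 65.903 + 65.249 + 65.765) / 8 = 66.342125
s = sqrt(sum((x - mean)^2)/(n-1)) = 1.6561818
u_A = s / sqrt(n) = 1.6561818 / sqrt(8) = 0.58554869
u_B1 = 0.543 / sqrt(3) = 0.3135012
u_B2 = 0.544 / sqrt(3) = 0.31407855
uc = sqrt(0.58554869^2 + 0.3135012^2 + 0.31407855^2) = 0.73470784
U = k * uc = 2 * 0.73470784
U = 1.4694

1.4694


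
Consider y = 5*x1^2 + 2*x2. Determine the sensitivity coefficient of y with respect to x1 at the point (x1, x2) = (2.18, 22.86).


y = 5*x1^2 + 2*x2
dy/dx1 = 2*5*x1
Evaluate at x1 = 2.18: c1 = 10 * 2.18
c1 = 21.8000

21.8000


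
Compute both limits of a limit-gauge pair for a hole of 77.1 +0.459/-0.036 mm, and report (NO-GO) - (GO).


GO = nominal - lower_tol (smallest hole = maximum material condition)
GO = 77.1 - 0.036 = 77.064
NO-GO = nominal + upper_tol (largest hole = least material condition)
NO-GO = 77.1 + 0.459 = 77.559
spread = NO-GO - GO = 77.559 - 77.064 = 0.4950

0.4950


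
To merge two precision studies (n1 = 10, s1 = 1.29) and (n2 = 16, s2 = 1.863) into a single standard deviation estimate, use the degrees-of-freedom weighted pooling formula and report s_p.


s_p = sqrt(((n1-1)*s1^2 + (n2-1)*s2^2) / (n1+n2-2))
numerator = (10-1)*1.29^2 + (16-1)*1.863^2 = 14.9769 + 52.061535 = 67.038435
denominator = 10 + 16 - 2 = 24
s_p^2 = 67.038435 / 24 = 2.7932681
s_p = sqrt(2.7932681) = 1.6713

1.6713


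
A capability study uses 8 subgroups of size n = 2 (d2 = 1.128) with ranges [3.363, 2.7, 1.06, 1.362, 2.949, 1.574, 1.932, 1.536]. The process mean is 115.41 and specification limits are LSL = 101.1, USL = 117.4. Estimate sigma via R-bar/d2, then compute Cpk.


R_bar = (3.363 + 2.7 + 1.06 + 1.362 + 2.949 + 1.574 + 1.932 + 1.536) / 8 = 2.0595
sigma = R_bar / d2 = 2.0595 / 1.128 = 1.8257979
Cp = (USL - LSL)/(6*sigma) = (117.4 - 101.1)/(6*1.8257979) = 1.4879
Cpu = (117.4 - 115.41)/(3*1.8257979) = 0.3633
Cpl = (115.41 - 101.1)/(3*1.8257979) = 2.6126
Cpk = min(Cpu, Cpl) = 0.3633

0.3633


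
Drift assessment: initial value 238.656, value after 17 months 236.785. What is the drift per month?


rate = (v2 - v1) / months
= (236.785 - 238.656) / 17
= -1.8710 / 17
= -0.1101

-0.1101


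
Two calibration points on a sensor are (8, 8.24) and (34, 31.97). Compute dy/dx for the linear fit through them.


slope = (y2 - y1) / (x2 - x1)
= (31.97 - 8.24) / (34 - 8)
= 23.7300 / 26
= 0.9127

0.9127


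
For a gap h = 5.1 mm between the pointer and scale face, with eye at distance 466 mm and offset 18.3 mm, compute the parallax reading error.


error = h * offset / d
= 5.1 * 18.3 / 466
= 0.2003

0.2003


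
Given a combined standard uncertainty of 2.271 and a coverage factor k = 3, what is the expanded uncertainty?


U = k * uc
U = 3 * 2.271
U = 6.8130

6.8130


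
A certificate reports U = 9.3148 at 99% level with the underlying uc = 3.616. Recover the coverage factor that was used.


k = U / uc
k = 9.3148 / 3.616
k = 2.576

2.576


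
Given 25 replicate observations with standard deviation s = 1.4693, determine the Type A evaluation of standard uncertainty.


u_A = s / sqrt(n)
u_A = 1.4693 / sqrt(25)
u_A = 1.4693 / 5
u_A = 0.2939

0.2939


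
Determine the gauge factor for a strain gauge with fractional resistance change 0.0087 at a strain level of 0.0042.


GF = (dR/R) / epsilon
= 0.0087 / 0.0042
= 2.0714

2.0714


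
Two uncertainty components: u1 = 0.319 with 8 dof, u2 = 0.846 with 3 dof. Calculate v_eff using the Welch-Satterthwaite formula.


uc = sqrt(u1^2 + u2^2) = sqrt(0.319^2 + 0.846^2) = 0.90414435
v_eff = uc^4 / (u1^4/v1 + u2^4/v2)
= 0.90414435^4 / (0.319^4/8 + 0.846^4/3)
= 0.66826865 / 0.17204421
v_eff = 3.8843

3.8843


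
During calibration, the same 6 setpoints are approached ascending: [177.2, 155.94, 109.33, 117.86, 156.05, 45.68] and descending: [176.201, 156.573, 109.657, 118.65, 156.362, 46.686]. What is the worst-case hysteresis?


|177.2 - 176.201| = 0.9990
|155.94 - 156.573| = 0.6330
|109.33 - 109.657| = 0.3270
|117.86 - 118.65| = 0.7900
|156.05 - 156.362| = 0.3120
|45.68 - 46.686| = 1.0060
hysteresis = max(diffs) = 1.0060

1.0060


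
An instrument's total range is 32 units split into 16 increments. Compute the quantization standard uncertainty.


resolution = range / divisions
resolution = 32 / 16 = 2
u_res = resolution / (2*sqrt(3))
u_res = 2 / 3.4641016
u_res = 0.5774

0.5774


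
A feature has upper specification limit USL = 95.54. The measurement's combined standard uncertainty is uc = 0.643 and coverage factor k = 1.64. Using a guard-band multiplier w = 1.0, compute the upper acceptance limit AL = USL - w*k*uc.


U = k * uc = 1.64 * 0.643 = 1.05452
guard band g = w * U = 1.0 * 1.05452 = 1.05452
AL = USL - g = 95.54 - 1.05452
AL = 94.4855

94.4855


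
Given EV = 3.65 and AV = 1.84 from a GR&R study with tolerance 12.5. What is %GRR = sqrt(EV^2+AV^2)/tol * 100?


GRR = sqrt(EV^2 + AV^2) = sqrt(3.65^2 + 1.84^2) = 4.0875543
%GRR = GRR / tol * 100 = 4.0875543 / 12.5 * 100
%GRR = 32.7004

32.7004


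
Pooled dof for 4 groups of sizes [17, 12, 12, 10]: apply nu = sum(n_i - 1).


nu = sum_i (n_i - 1)
nu = ((17 - 1) + (12 - 1) + (12 - 1) + (10 - 1))
nu = 16 + 11 + 11 + 9
nu = 47

47


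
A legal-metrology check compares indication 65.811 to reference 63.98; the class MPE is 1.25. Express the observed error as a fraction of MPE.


e = indication - reference = 65.811 - 63.98 = 1.8310
|e| = 1.8310
ratio = |e| / MPE = 1.8310 / 1.25
ratio = 1.4648

1.4648


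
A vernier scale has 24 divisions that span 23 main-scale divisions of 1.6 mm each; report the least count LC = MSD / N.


LC = MSD / n_div
= 1.6 / 24
= 0.0667

0.0667


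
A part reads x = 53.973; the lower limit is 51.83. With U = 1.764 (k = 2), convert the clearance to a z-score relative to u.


u = U / k = 1.764 / 2 = 0.882
margin = |LSL - x| = |51.83 - 53.973| = 2.143
z = margin / u = 2.143 / 0.882
z = 2.4297

2.4297


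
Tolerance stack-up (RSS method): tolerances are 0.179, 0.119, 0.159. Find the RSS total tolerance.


RSS = sqrt(0.179^2 + 0.119^2 + 0.159^2)
= sqrt(0.071483)
= 0.2674

0.2674


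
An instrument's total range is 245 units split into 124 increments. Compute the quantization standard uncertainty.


resolution = range / divisions
resolution = 245 / 124 = 1.9758065
u_res = resolution / (2*sqrt(3))
u_res = 1.9758065 / 3.4641016
u_res = 0.5704

0.5704


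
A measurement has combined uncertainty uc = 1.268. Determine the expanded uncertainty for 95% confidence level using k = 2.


U = k * uc
U = 2 * 1.268
U = 2.5360

2.5360


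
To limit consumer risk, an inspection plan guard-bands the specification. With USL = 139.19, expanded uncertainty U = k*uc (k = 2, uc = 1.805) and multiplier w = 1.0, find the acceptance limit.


U = k * uc = 2 * 1.805 = 3.61
guard band g = w * U = 1.0 * 3.61 = 3.61
AL = USL - g = 139.19 - 3.61
AL = 135.5800

135.5800


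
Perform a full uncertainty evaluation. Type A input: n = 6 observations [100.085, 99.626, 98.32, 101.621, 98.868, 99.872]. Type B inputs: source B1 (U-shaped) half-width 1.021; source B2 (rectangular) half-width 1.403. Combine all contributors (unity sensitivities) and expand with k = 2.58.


mean = (100.085 + 99.626 + 98.32 + 101.621 + 98.868 + 99.872) / 6 = 99.732
s = sqrt(sum((x - mean)^2)/(n-1)) = 1.1370142
u_A = s / sqrt(n) = 1.1370142 / sqrt(6) = 0.4641841
u_B1 = 1.021 / sqrt(2) = 0.72195602
u_B2 = 1.403 / sqrt(3) = 0.81002243
uc = sqrt(0.4641841^2 + 0.72195602^2 + 0.81002243^2) = 1.1801795
U = k * uc = 2.58 * 1.1801795
U = 3.0449

3.0449
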